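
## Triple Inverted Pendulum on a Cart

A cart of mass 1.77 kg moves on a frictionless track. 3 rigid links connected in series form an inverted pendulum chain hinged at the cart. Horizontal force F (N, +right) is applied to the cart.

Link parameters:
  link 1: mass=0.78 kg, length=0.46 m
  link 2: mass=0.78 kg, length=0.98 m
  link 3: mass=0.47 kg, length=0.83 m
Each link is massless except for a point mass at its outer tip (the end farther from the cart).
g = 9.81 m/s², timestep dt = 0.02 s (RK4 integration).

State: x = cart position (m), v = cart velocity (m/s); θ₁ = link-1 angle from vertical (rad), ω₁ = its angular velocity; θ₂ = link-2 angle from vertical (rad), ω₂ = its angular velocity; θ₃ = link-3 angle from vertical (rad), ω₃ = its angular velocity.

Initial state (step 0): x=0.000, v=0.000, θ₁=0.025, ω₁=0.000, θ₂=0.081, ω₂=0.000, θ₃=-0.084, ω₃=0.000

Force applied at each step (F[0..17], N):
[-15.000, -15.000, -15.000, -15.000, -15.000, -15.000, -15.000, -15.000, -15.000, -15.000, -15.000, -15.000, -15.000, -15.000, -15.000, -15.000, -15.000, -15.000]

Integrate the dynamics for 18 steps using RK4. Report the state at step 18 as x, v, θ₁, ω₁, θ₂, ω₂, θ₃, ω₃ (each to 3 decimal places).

Answer: x=-0.524, v=-2.334, θ₁=1.319, ω₁=6.244, θ₂=0.221, ω₂=1.677, θ₃=-0.165, ω₃=0.024

Derivation:
apply F[0]=-15.000 → step 1: x=-0.002, v=-0.175, θ₁=0.029, ω₁=0.356, θ₂=0.081, ω₂=0.046, θ₃=-0.085, ω₃=-0.059
apply F[1]=-15.000 → step 2: x=-0.007, v=-0.352, θ₁=0.039, ω₁=0.723, θ₂=0.083, ω₂=0.089, θ₃=-0.086, ω₃=-0.118
apply F[2]=-15.000 → step 3: x=-0.016, v=-0.531, θ₁=0.058, ω₁=1.110, θ₂=0.085, ω₂=0.124, θ₃=-0.089, ω₃=-0.176
apply F[3]=-15.000 → step 4: x=-0.028, v=-0.714, θ₁=0.084, ω₁=1.527, θ₂=0.088, ω₂=0.148, θ₃=-0.093, ω₃=-0.232
apply F[4]=-15.000 → step 5: x=-0.044, v=-0.900, θ₁=0.119, ω₁=1.978, θ₂=0.091, ω₂=0.160, θ₃=-0.099, ω₃=-0.283
apply F[5]=-15.000 → step 6: x=-0.064, v=-1.088, θ₁=0.163, ω₁=2.463, θ₂=0.094, ω₂=0.159, θ₃=-0.105, ω₃=-0.327
apply F[6]=-15.000 → step 7: x=-0.088, v=-1.276, θ₁=0.218, ω₁=2.971, θ₂=0.097, ω₂=0.148, θ₃=-0.112, ω₃=-0.360
apply F[7]=-15.000 → step 8: x=-0.115, v=-1.458, θ₁=0.282, ω₁=3.483, θ₂=0.100, ω₂=0.135, θ₃=-0.119, ω₃=-0.378
apply F[8]=-15.000 → step 9: x=-0.146, v=-1.629, θ₁=0.357, ω₁=3.970, θ₂=0.103, ω₂=0.134, θ₃=-0.127, ω₃=-0.380
apply F[9]=-15.000 → step 10: x=-0.180, v=-1.783, θ₁=0.441, ω₁=4.408, θ₂=0.105, ω₂=0.157, θ₃=-0.134, ω₃=-0.364
apply F[10]=-15.000 → step 11: x=-0.217, v=-1.916, θ₁=0.533, ω₁=4.782, θ₂=0.109, ω₂=0.215, θ₃=-0.141, ω₃=-0.335
apply F[11]=-15.000 → step 12: x=-0.257, v=-2.027, θ₁=0.631, ω₁=5.091, θ₂=0.114, ω₂=0.313, θ₃=-0.147, ω₃=-0.295
apply F[12]=-15.000 → step 13: x=-0.298, v=-2.119, θ₁=0.736, ω₁=5.347, θ₂=0.122, ω₂=0.451, θ₃=-0.153, ω₃=-0.249
apply F[13]=-15.000 → step 14: x=-0.341, v=-2.193, θ₁=0.845, ω₁=5.563, θ₂=0.133, ω₂=0.628, θ₃=-0.157, ω₃=-0.199
apply F[14]=-15.000 → step 15: x=-0.386, v=-2.250, θ₁=0.958, ω₁=5.753, θ₂=0.147, ω₂=0.841, θ₃=-0.161, ω₃=-0.147
apply F[15]=-15.000 → step 16: x=-0.431, v=-2.292, θ₁=1.075, ω₁=5.925, θ₂=0.166, ω₂=1.087, θ₃=-0.163, ω₃=-0.092
apply F[16]=-15.000 → step 17: x=-0.478, v=-2.320, θ₁=1.195, ω₁=6.088, θ₂=0.191, ω₂=1.366, θ₃=-0.164, ω₃=-0.035
apply F[17]=-15.000 → step 18: x=-0.524, v=-2.334, θ₁=1.319, ω₁=6.244, θ₂=0.221, ω₂=1.677, θ₃=-0.165, ω₃=0.024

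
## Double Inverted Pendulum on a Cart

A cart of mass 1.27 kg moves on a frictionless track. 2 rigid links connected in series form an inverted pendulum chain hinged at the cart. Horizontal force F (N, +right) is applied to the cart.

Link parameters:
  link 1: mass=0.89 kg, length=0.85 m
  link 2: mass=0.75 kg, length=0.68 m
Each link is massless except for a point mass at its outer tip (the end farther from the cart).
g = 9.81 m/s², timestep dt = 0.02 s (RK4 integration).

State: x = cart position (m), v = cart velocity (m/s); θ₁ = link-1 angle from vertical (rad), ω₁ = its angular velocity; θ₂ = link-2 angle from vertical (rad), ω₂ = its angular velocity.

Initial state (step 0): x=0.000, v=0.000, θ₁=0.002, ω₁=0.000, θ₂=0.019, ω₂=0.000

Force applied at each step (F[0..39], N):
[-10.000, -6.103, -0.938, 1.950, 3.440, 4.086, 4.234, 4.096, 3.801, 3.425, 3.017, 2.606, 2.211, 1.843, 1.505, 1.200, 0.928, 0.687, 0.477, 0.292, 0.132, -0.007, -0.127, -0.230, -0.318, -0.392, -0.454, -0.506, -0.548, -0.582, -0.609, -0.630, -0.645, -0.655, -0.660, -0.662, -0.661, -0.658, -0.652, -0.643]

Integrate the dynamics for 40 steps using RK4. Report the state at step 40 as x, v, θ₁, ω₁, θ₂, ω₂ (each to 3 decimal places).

Answer: x=0.080, v=0.103, θ₁=-0.014, ω₁=-0.015, θ₂=-0.009, ω₂=-0.024

Derivation:
apply F[0]=-10.000 → step 1: x=-0.002, v=-0.158, θ₁=0.004, ω₁=0.183, θ₂=0.019, ω₂=0.009
apply F[1]=-6.103 → step 2: x=-0.006, v=-0.256, θ₁=0.009, ω₁=0.297, θ₂=0.019, ω₂=0.016
apply F[2]=-0.938 → step 3: x=-0.011, v=-0.273, θ₁=0.015, ω₁=0.319, θ₂=0.020, ω₂=0.020
apply F[3]=+1.950 → step 4: x=-0.016, v=-0.247, θ₁=0.021, ω₁=0.292, θ₂=0.020, ω₂=0.021
apply F[4]=+3.440 → step 5: x=-0.021, v=-0.199, θ₁=0.026, ω₁=0.242, θ₂=0.021, ω₂=0.019
apply F[5]=+4.086 → step 6: x=-0.024, v=-0.142, θ₁=0.030, ω₁=0.182, θ₂=0.021, ω₂=0.015
apply F[6]=+4.234 → step 7: x=-0.026, v=-0.083, θ₁=0.034, ω₁=0.123, θ₂=0.021, ω₂=0.009
apply F[7]=+4.096 → step 8: x=-0.027, v=-0.028, θ₁=0.035, ω₁=0.068, θ₂=0.021, ω₂=0.002
apply F[8]=+3.801 → step 9: x=-0.027, v=0.023, θ₁=0.036, ω₁=0.020, θ₂=0.021, ω₂=-0.006
apply F[9]=+3.425 → step 10: x=-0.027, v=0.068, θ₁=0.036, ω₁=-0.021, θ₂=0.021, ω₂=-0.014
apply F[10]=+3.017 → step 11: x=-0.025, v=0.106, θ₁=0.036, ω₁=-0.055, θ₂=0.021, ω₂=-0.022
apply F[11]=+2.606 → step 12: x=-0.022, v=0.138, θ₁=0.034, ω₁=-0.082, θ₂=0.020, ω₂=-0.030
apply F[12]=+2.211 → step 13: x=-0.019, v=0.164, θ₁=0.032, ω₁=-0.103, θ₂=0.019, ω₂=-0.037
apply F[13]=+1.843 → step 14: x=-0.016, v=0.185, θ₁=0.030, ω₁=-0.118, θ₂=0.019, ω₂=-0.044
apply F[14]=+1.505 → step 15: x=-0.012, v=0.202, θ₁=0.028, ω₁=-0.128, θ₂=0.018, ω₂=-0.050
apply F[15]=+1.200 → step 16: x=-0.008, v=0.214, θ₁=0.025, ω₁=-0.135, θ₂=0.017, ω₂=-0.055
apply F[16]=+0.928 → step 17: x=-0.003, v=0.223, θ₁=0.022, ω₁=-0.138, θ₂=0.015, ω₂=-0.059
apply F[17]=+0.687 → step 18: x=0.001, v=0.228, θ₁=0.020, ω₁=-0.138, θ₂=0.014, ω₂=-0.062
apply F[18]=+0.477 → step 19: x=0.006, v=0.231, θ₁=0.017, ω₁=-0.137, θ₂=0.013, ω₂=-0.064
apply F[19]=+0.292 → step 20: x=0.010, v=0.232, θ₁=0.014, ω₁=-0.133, θ₂=0.012, ω₂=-0.066
apply F[20]=+0.132 → step 21: x=0.015, v=0.231, θ₁=0.012, ω₁=-0.129, θ₂=0.010, ω₂=-0.067
apply F[21]=-0.007 → step 22: x=0.019, v=0.228, θ₁=0.009, ω₁=-0.123, θ₂=0.009, ω₂=-0.067
apply F[22]=-0.127 → step 23: x=0.024, v=0.224, θ₁=0.007, ω₁=-0.117, θ₂=0.008, ω₂=-0.067
apply F[23]=-0.230 → step 24: x=0.028, v=0.219, θ₁=0.004, ω₁=-0.110, θ₂=0.006, ω₂=-0.066
apply F[24]=-0.318 → step 25: x=0.033, v=0.213, θ₁=0.002, ω₁=-0.103, θ₂=0.005, ω₂=-0.065
apply F[25]=-0.392 → step 26: x=0.037, v=0.207, θ₁=0.000, ω₁=-0.095, θ₂=0.004, ω₂=-0.063
apply F[26]=-0.454 → step 27: x=0.041, v=0.200, θ₁=-0.002, ω₁=-0.088, θ₂=0.002, ω₂=-0.061
apply F[27]=-0.506 → step 28: x=0.045, v=0.192, θ₁=-0.003, ω₁=-0.081, θ₂=0.001, ω₂=-0.059
apply F[28]=-0.548 → step 29: x=0.049, v=0.185, θ₁=-0.005, ω₁=-0.074, θ₂=0.000, ω₂=-0.056
apply F[29]=-0.582 → step 30: x=0.052, v=0.177, θ₁=-0.006, ω₁=-0.067, θ₂=-0.001, ω₂=-0.054
apply F[30]=-0.609 → step 31: x=0.056, v=0.169, θ₁=-0.007, ω₁=-0.060, θ₂=-0.002, ω₂=-0.051
apply F[31]=-0.630 → step 32: x=0.059, v=0.161, θ₁=-0.009, ω₁=-0.054, θ₂=-0.003, ω₂=-0.048
apply F[32]=-0.645 → step 33: x=0.062, v=0.153, θ₁=-0.010, ω₁=-0.048, θ₂=-0.004, ω₂=-0.045
apply F[33]=-0.655 → step 34: x=0.065, v=0.146, θ₁=-0.011, ω₁=-0.042, θ₂=-0.005, ω₂=-0.042
apply F[34]=-0.660 → step 35: x=0.068, v=0.138, θ₁=-0.011, ω₁=-0.037, θ₂=-0.006, ω₂=-0.039
apply F[35]=-0.662 → step 36: x=0.071, v=0.131, θ₁=-0.012, ω₁=-0.032, θ₂=-0.006, ω₂=-0.036
apply F[36]=-0.661 → step 37: x=0.073, v=0.123, θ₁=-0.013, ω₁=-0.027, θ₂=-0.007, ω₂=-0.033
apply F[37]=-0.658 → step 38: x=0.076, v=0.116, θ₁=-0.013, ω₁=-0.023, θ₂=-0.008, ω₂=-0.030
apply F[38]=-0.652 → step 39: x=0.078, v=0.109, θ₁=-0.014, ω₁=-0.019, θ₂=-0.008, ω₂=-0.027
apply F[39]=-0.643 → step 40: x=0.080, v=0.103, θ₁=-0.014, ω₁=-0.015, θ₂=-0.009, ω₂=-0.024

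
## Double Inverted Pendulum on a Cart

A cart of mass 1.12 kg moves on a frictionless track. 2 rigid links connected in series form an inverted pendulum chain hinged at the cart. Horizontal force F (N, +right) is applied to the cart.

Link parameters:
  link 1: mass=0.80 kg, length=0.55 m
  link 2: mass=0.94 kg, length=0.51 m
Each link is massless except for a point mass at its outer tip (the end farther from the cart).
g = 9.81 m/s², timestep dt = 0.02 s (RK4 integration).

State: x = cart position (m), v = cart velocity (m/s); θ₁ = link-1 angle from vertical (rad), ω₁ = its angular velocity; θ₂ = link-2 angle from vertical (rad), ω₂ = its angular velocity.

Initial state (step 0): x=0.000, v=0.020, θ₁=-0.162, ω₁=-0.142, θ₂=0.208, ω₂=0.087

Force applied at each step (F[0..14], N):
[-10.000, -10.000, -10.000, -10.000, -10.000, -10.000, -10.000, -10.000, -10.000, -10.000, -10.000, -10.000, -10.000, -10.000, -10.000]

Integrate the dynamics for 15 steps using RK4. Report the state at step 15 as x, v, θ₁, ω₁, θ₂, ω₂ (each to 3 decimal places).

Answer: x=-0.308, v=-2.195, θ₁=-0.015, ω₁=2.027, θ₂=0.911, ω₂=4.429

Derivation:
apply F[0]=-10.000 → step 1: x=-0.001, v=-0.112, θ₁=-0.164, ω₁=-0.098, θ₂=0.213, ω₂=0.375
apply F[1]=-10.000 → step 2: x=-0.004, v=-0.243, θ₁=-0.166, ω₁=-0.055, θ₂=0.223, ω₂=0.668
apply F[2]=-10.000 → step 3: x=-0.011, v=-0.376, θ₁=-0.167, ω₁=-0.012, θ₂=0.239, ω₂=0.965
apply F[3]=-10.000 → step 4: x=-0.019, v=-0.509, θ₁=-0.166, ω₁=0.034, θ₂=0.262, ω₂=1.268
apply F[4]=-10.000 → step 5: x=-0.031, v=-0.644, θ₁=-0.165, ω₁=0.087, θ₂=0.290, ω₂=1.576
apply F[5]=-10.000 → step 6: x=-0.045, v=-0.782, θ₁=-0.163, ω₁=0.149, θ₂=0.325, ω₂=1.890
apply F[6]=-10.000 → step 7: x=-0.062, v=-0.922, θ₁=-0.159, ω₁=0.225, θ₂=0.366, ω₂=2.206
apply F[7]=-10.000 → step 8: x=-0.082, v=-1.066, θ₁=-0.154, ω₁=0.321, θ₂=0.413, ω₂=2.524
apply F[8]=-10.000 → step 9: x=-0.105, v=-1.213, θ₁=-0.146, ω₁=0.442, θ₂=0.467, ω₂=2.839
apply F[9]=-10.000 → step 10: x=-0.131, v=-1.365, θ₁=-0.136, ω₁=0.593, θ₂=0.527, ω₂=3.149
apply F[10]=-10.000 → step 11: x=-0.160, v=-1.521, θ₁=-0.122, ω₁=0.783, θ₂=0.593, ω₂=3.449
apply F[11]=-10.000 → step 12: x=-0.192, v=-1.683, θ₁=-0.104, ω₁=1.016, θ₂=0.664, ω₂=3.734
apply F[12]=-10.000 → step 13: x=-0.227, v=-1.849, θ₁=-0.081, ω₁=1.298, θ₂=0.742, ω₂=3.997
apply F[13]=-10.000 → step 14: x=-0.266, v=-2.019, θ₁=-0.052, ω₁=1.634, θ₂=0.824, ω₂=4.232
apply F[14]=-10.000 → step 15: x=-0.308, v=-2.195, θ₁=-0.015, ω₁=2.027, θ₂=0.911, ω₂=4.429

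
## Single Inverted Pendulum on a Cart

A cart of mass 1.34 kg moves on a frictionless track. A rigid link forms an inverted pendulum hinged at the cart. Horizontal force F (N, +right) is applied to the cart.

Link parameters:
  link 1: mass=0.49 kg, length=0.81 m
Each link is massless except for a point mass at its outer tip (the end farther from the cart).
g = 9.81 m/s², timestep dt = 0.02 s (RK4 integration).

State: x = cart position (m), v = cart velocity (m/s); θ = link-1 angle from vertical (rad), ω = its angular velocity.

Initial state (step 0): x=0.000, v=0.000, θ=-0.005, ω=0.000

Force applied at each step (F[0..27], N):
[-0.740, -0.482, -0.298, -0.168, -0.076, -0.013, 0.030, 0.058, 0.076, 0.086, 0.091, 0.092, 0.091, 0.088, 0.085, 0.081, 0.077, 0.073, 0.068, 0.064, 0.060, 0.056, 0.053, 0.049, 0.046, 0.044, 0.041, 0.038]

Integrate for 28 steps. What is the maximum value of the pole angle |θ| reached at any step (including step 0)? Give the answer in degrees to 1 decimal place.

apply F[0]=-0.740 → step 1: x=-0.000, v=-0.011, θ=-0.005, ω=0.012
apply F[1]=-0.482 → step 2: x=-0.000, v=-0.018, θ=-0.005, ω=0.019
apply F[2]=-0.298 → step 3: x=-0.001, v=-0.022, θ=-0.004, ω=0.023
apply F[3]=-0.168 → step 4: x=-0.001, v=-0.024, θ=-0.004, ω=0.025
apply F[4]=-0.076 → step 5: x=-0.002, v=-0.025, θ=-0.003, ω=0.025
apply F[5]=-0.013 → step 6: x=-0.002, v=-0.025, θ=-0.003, ω=0.025
apply F[6]=+0.030 → step 7: x=-0.003, v=-0.024, θ=-0.002, ω=0.023
apply F[7]=+0.058 → step 8: x=-0.003, v=-0.023, θ=-0.002, ω=0.022
apply F[8]=+0.076 → step 9: x=-0.004, v=-0.022, θ=-0.001, ω=0.020
apply F[9]=+0.086 → step 10: x=-0.004, v=-0.021, θ=-0.001, ω=0.018
apply F[10]=+0.091 → step 11: x=-0.004, v=-0.019, θ=-0.001, ω=0.016
apply F[11]=+0.092 → step 12: x=-0.005, v=-0.018, θ=-0.000, ω=0.014
apply F[12]=+0.091 → step 13: x=-0.005, v=-0.016, θ=-0.000, ω=0.012
apply F[13]=+0.088 → step 14: x=-0.005, v=-0.015, θ=0.000, ω=0.011
apply F[14]=+0.085 → step 15: x=-0.006, v=-0.014, θ=0.000, ω=0.009
apply F[15]=+0.081 → step 16: x=-0.006, v=-0.013, θ=0.001, ω=0.008
apply F[16]=+0.077 → step 17: x=-0.006, v=-0.012, θ=0.001, ω=0.007
apply F[17]=+0.073 → step 18: x=-0.006, v=-0.010, θ=0.001, ω=0.006
apply F[18]=+0.068 → step 19: x=-0.007, v=-0.010, θ=0.001, ω=0.005
apply F[19]=+0.064 → step 20: x=-0.007, v=-0.009, θ=0.001, ω=0.004
apply F[20]=+0.060 → step 21: x=-0.007, v=-0.008, θ=0.001, ω=0.003
apply F[21]=+0.056 → step 22: x=-0.007, v=-0.007, θ=0.001, ω=0.002
apply F[22]=+0.053 → step 23: x=-0.007, v=-0.006, θ=0.001, ω=0.002
apply F[23]=+0.049 → step 24: x=-0.007, v=-0.006, θ=0.001, ω=0.001
apply F[24]=+0.046 → step 25: x=-0.008, v=-0.005, θ=0.001, ω=0.001
apply F[25]=+0.044 → step 26: x=-0.008, v=-0.005, θ=0.001, ω=0.000
apply F[26]=+0.041 → step 27: x=-0.008, v=-0.004, θ=0.001, ω=0.000
apply F[27]=+0.038 → step 28: x=-0.008, v=-0.004, θ=0.001, ω=-0.000
Max |angle| over trajectory = 0.005 rad = 0.3°.

Answer: 0.3°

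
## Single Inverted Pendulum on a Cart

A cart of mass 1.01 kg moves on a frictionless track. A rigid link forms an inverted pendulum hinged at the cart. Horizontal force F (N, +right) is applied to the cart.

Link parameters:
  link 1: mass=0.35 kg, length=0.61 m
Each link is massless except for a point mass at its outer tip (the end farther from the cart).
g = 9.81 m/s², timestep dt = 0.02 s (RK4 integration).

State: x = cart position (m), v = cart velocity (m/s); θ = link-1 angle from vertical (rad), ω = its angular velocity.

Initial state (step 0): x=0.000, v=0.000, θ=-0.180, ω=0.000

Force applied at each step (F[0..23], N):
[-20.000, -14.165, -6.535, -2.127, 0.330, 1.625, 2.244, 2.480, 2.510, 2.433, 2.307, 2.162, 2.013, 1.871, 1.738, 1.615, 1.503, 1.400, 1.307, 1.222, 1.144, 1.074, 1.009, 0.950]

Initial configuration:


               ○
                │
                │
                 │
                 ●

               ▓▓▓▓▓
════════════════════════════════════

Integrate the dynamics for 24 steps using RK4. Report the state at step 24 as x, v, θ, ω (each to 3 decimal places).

Answer: x=-0.214, v=-0.148, θ=0.041, ω=0.014

Derivation:
apply F[0]=-20.000 → step 1: x=-0.004, v=-0.380, θ=-0.174, ω=0.556
apply F[1]=-14.165 → step 2: x=-0.014, v=-0.647, θ=-0.160, ω=0.934
apply F[2]=-6.535 → step 3: x=-0.028, v=-0.766, θ=-0.139, ω=1.079
apply F[3]=-2.127 → step 4: x=-0.044, v=-0.800, θ=-0.118, ω=1.093
apply F[4]=+0.330 → step 5: x=-0.060, v=-0.787, θ=-0.096, ω=1.038
apply F[5]=+1.625 → step 6: x=-0.075, v=-0.750, θ=-0.077, ω=0.948
apply F[6]=+2.244 → step 7: x=-0.090, v=-0.701, θ=-0.059, ω=0.847
apply F[7]=+2.480 → step 8: x=-0.103, v=-0.648, θ=-0.043, ω=0.745
apply F[8]=+2.510 → step 9: x=-0.116, v=-0.596, θ=-0.029, ω=0.648
apply F[9]=+2.433 → step 10: x=-0.127, v=-0.547, θ=-0.017, ω=0.560
apply F[10]=+2.307 → step 11: x=-0.137, v=-0.500, θ=-0.006, ω=0.480
apply F[11]=+2.162 → step 12: x=-0.147, v=-0.457, θ=0.003, ω=0.409
apply F[12]=+2.013 → step 13: x=-0.156, v=-0.418, θ=0.010, ω=0.347
apply F[13]=+1.871 → step 14: x=-0.164, v=-0.382, θ=0.016, ω=0.292
apply F[14]=+1.738 → step 15: x=-0.171, v=-0.349, θ=0.022, ω=0.244
apply F[15]=+1.615 → step 16: x=-0.178, v=-0.318, θ=0.026, ω=0.202
apply F[16]=+1.503 → step 17: x=-0.184, v=-0.291, θ=0.030, ω=0.165
apply F[17]=+1.400 → step 18: x=-0.189, v=-0.265, θ=0.033, ω=0.133
apply F[18]=+1.307 → step 19: x=-0.194, v=-0.241, θ=0.035, ω=0.106
apply F[19]=+1.222 → step 20: x=-0.199, v=-0.220, θ=0.037, ω=0.082
apply F[20]=+1.144 → step 21: x=-0.203, v=-0.200, θ=0.039, ω=0.061
apply F[21]=+1.074 → step 22: x=-0.207, v=-0.181, θ=0.040, ω=0.043
apply F[22]=+1.009 → step 23: x=-0.211, v=-0.164, θ=0.040, ω=0.028
apply F[23]=+0.950 → step 24: x=-0.214, v=-0.148, θ=0.041, ω=0.014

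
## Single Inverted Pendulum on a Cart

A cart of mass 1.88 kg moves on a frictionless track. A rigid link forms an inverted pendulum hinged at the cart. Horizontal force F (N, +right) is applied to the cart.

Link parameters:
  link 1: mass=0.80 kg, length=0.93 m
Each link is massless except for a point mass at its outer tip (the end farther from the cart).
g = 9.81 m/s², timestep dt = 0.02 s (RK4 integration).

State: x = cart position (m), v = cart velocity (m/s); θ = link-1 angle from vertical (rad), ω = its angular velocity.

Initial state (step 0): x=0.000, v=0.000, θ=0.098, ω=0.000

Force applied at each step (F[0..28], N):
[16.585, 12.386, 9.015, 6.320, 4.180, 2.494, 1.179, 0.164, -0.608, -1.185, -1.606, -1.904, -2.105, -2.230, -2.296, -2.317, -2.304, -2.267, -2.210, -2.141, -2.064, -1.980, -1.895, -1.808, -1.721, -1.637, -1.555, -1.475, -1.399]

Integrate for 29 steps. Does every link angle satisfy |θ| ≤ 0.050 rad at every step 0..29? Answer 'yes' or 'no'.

apply F[0]=+16.585 → step 1: x=0.002, v=0.168, θ=0.096, ω=-0.159
apply F[1]=+12.386 → step 2: x=0.006, v=0.291, θ=0.092, ω=-0.271
apply F[2]=+9.015 → step 3: x=0.013, v=0.379, θ=0.086, ω=-0.347
apply F[3]=+6.320 → step 4: x=0.021, v=0.440, θ=0.079, ω=-0.394
apply F[4]=+4.180 → step 5: x=0.030, v=0.478, θ=0.070, ω=-0.420
apply F[5]=+2.494 → step 6: x=0.040, v=0.499, θ=0.062, ω=-0.428
apply F[6]=+1.179 → step 7: x=0.050, v=0.507, θ=0.053, ω=-0.424
apply F[7]=+0.164 → step 8: x=0.060, v=0.505, θ=0.045, ω=-0.412
apply F[8]=-0.608 → step 9: x=0.070, v=0.495, θ=0.037, ω=-0.392
apply F[9]=-1.185 → step 10: x=0.080, v=0.479, θ=0.029, ω=-0.369
apply F[10]=-1.606 → step 11: x=0.089, v=0.460, θ=0.022, ω=-0.343
apply F[11]=-1.904 → step 12: x=0.098, v=0.438, θ=0.016, ω=-0.315
apply F[12]=-2.105 → step 13: x=0.107, v=0.415, θ=0.010, ω=-0.288
apply F[13]=-2.230 → step 14: x=0.115, v=0.391, θ=0.004, ω=-0.260
apply F[14]=-2.296 → step 15: x=0.123, v=0.366, θ=-0.001, ω=-0.233
apply F[15]=-2.317 → step 16: x=0.130, v=0.342, θ=-0.005, ω=-0.208
apply F[16]=-2.304 → step 17: x=0.136, v=0.318, θ=-0.009, ω=-0.183
apply F[17]=-2.267 → step 18: x=0.142, v=0.295, θ=-0.012, ω=-0.161
apply F[18]=-2.210 → step 19: x=0.148, v=0.272, θ=-0.015, ω=-0.140
apply F[19]=-2.141 → step 20: x=0.153, v=0.251, θ=-0.018, ω=-0.120
apply F[20]=-2.064 → step 21: x=0.158, v=0.231, θ=-0.020, ω=-0.102
apply F[21]=-1.980 → step 22: x=0.162, v=0.211, θ=-0.022, ω=-0.086
apply F[22]=-1.895 → step 23: x=0.167, v=0.193, θ=-0.024, ω=-0.071
apply F[23]=-1.808 → step 24: x=0.170, v=0.176, θ=-0.025, ω=-0.058
apply F[24]=-1.721 → step 25: x=0.174, v=0.160, θ=-0.026, ω=-0.046
apply F[25]=-1.637 → step 26: x=0.177, v=0.145, θ=-0.027, ω=-0.035
apply F[26]=-1.555 → step 27: x=0.179, v=0.130, θ=-0.028, ω=-0.026
apply F[27]=-1.475 → step 28: x=0.182, v=0.117, θ=-0.028, ω=-0.017
apply F[28]=-1.399 → step 29: x=0.184, v=0.104, θ=-0.028, ω=-0.010
Max |angle| over trajectory = 0.098 rad; bound = 0.050 → exceeded.

Answer: no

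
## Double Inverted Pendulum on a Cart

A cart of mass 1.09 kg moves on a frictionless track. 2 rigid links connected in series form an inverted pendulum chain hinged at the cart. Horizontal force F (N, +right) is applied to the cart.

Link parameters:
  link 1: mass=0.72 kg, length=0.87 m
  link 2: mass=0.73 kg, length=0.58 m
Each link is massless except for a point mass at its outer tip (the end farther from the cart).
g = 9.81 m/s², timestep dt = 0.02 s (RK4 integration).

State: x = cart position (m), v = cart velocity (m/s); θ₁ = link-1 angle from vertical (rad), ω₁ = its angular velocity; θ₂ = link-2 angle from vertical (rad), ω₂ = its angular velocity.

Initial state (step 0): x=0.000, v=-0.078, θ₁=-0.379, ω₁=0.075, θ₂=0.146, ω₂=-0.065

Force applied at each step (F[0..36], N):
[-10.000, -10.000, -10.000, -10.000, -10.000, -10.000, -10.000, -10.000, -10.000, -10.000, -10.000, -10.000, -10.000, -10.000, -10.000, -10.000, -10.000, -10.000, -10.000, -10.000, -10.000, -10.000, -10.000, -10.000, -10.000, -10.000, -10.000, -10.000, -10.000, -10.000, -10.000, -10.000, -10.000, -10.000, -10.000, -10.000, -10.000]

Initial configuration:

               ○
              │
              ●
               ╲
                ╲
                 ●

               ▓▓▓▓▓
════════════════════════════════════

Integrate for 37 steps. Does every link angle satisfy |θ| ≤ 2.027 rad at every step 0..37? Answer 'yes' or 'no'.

apply F[0]=-10.000 → step 1: x=-0.003, v=-0.176, θ₁=-0.378, ω₁=0.008, θ₂=0.148, ω₂=0.238
apply F[1]=-10.000 → step 2: x=-0.007, v=-0.274, θ₁=-0.379, ω₁=-0.057, θ₂=0.156, ω₂=0.541
apply F[2]=-10.000 → step 3: x=-0.014, v=-0.374, θ₁=-0.380, ω₁=-0.121, θ₂=0.169, ω₂=0.847
apply F[3]=-10.000 → step 4: x=-0.022, v=-0.475, θ₁=-0.383, ω₁=-0.181, θ₂=0.189, ω₂=1.154
apply F[4]=-10.000 → step 5: x=-0.033, v=-0.578, θ₁=-0.388, ω₁=-0.236, θ₂=0.216, ω₂=1.464
apply F[5]=-10.000 → step 6: x=-0.045, v=-0.683, θ₁=-0.393, ω₁=-0.285, θ₂=0.248, ω₂=1.777
apply F[6]=-10.000 → step 7: x=-0.060, v=-0.791, θ₁=-0.399, ω₁=-0.325, θ₂=0.287, ω₂=2.091
apply F[7]=-10.000 → step 8: x=-0.077, v=-0.902, θ₁=-0.406, ω₁=-0.354, θ₂=0.332, ω₂=2.407
apply F[8]=-10.000 → step 9: x=-0.096, v=-1.016, θ₁=-0.413, ω₁=-0.370, θ₂=0.383, ω₂=2.723
apply F[9]=-10.000 → step 10: x=-0.117, v=-1.133, θ₁=-0.420, ω₁=-0.369, θ₂=0.441, ω₂=3.039
apply F[10]=-10.000 → step 11: x=-0.141, v=-1.252, θ₁=-0.428, ω₁=-0.349, θ₂=0.505, ω₂=3.355
apply F[11]=-10.000 → step 12: x=-0.168, v=-1.374, θ₁=-0.434, ω₁=-0.307, θ₂=0.575, ω₂=3.671
apply F[12]=-10.000 → step 13: x=-0.196, v=-1.498, θ₁=-0.440, ω₁=-0.241, θ₂=0.651, ω₂=3.990
apply F[13]=-10.000 → step 14: x=-0.227, v=-1.623, θ₁=-0.444, ω₁=-0.148, θ₂=0.734, ω₂=4.312
apply F[14]=-10.000 → step 15: x=-0.261, v=-1.749, θ₁=-0.446, ω₁=-0.026, θ₂=0.824, ω₂=4.641
apply F[15]=-10.000 → step 16: x=-0.297, v=-1.875, θ₁=-0.445, ω₁=0.129, θ₂=0.920, ω₂=4.981
apply F[16]=-10.000 → step 17: x=-0.336, v=-1.999, θ₁=-0.440, ω₁=0.319, θ₂=1.023, ω₂=5.336
apply F[17]=-10.000 → step 18: x=-0.377, v=-2.122, θ₁=-0.432, ω₁=0.549, θ₂=1.134, ω₂=5.709
apply F[18]=-10.000 → step 19: x=-0.421, v=-2.243, θ₁=-0.418, ω₁=0.823, θ₂=1.252, ω₂=6.106
apply F[19]=-10.000 → step 20: x=-0.467, v=-2.361, θ₁=-0.398, ω₁=1.144, θ₂=1.378, ω₂=6.529
apply F[20]=-10.000 → step 21: x=-0.515, v=-2.477, θ₁=-0.372, ω₁=1.517, θ₂=1.513, ω₂=6.983
apply F[21]=-10.000 → step 22: x=-0.566, v=-2.591, θ₁=-0.337, ω₁=1.947, θ₂=1.658, ω₂=7.468
apply F[22]=-10.000 → step 23: x=-0.619, v=-2.706, θ₁=-0.294, ω₁=2.437, θ₂=1.812, ω₂=7.981
apply F[23]=-10.000 → step 24: x=-0.674, v=-2.824, θ₁=-0.239, ω₁=2.987, θ₂=1.977, ω₂=8.514
apply F[24]=-10.000 → step 25: x=-0.732, v=-2.953, θ₁=-0.174, ω₁=3.596, θ₂=2.153, ω₂=9.048
apply F[25]=-10.000 → step 26: x=-0.793, v=-3.098, θ₁=-0.095, ω₁=4.254, θ₂=2.339, ω₂=9.551
apply F[26]=-10.000 → step 27: x=-0.856, v=-3.268, θ₁=-0.003, ω₁=4.941, θ₂=2.534, ω₂=9.979
apply F[27]=-10.000 → step 28: x=-0.923, v=-3.461, θ₁=0.102, ω₁=5.623, θ₂=2.737, ω₂=10.280
apply F[28]=-10.000 → step 29: x=-0.995, v=-3.663, θ₁=0.221, ω₁=6.250, θ₂=2.944, ω₂=10.420
apply F[29]=-10.000 → step 30: x=-1.070, v=-3.840, θ₁=0.352, ω₁=6.775, θ₂=3.153, ω₂=10.408
apply F[30]=-10.000 → step 31: x=-1.148, v=-3.962, θ₁=0.491, ω₁=7.175, θ₂=3.360, ω₂=10.293
apply F[31]=-10.000 → step 32: x=-1.228, v=-4.009, θ₁=0.638, ω₁=7.459, θ₂=3.564, ω₂=10.134
apply F[32]=-10.000 → step 33: x=-1.308, v=-3.983, θ₁=0.789, ω₁=7.660, θ₂=3.765, ω₂=9.977
apply F[33]=-10.000 → step 34: x=-1.387, v=-3.890, θ₁=0.944, ω₁=7.814, θ₂=3.963, ω₂=9.843
apply F[34]=-10.000 → step 35: x=-1.463, v=-3.742, θ₁=1.102, ω₁=7.949, θ₂=4.159, ω₂=9.739
apply F[35]=-10.000 → step 36: x=-1.536, v=-3.543, θ₁=1.262, ω₁=8.090, θ₂=4.353, ω₂=9.667
apply F[36]=-10.000 → step 37: x=-1.605, v=-3.296, θ₁=1.425, ω₁=8.254, θ₂=4.546, ω₂=9.626
Max |angle| over trajectory = 4.546 rad; bound = 2.027 → exceeded.

Answer: no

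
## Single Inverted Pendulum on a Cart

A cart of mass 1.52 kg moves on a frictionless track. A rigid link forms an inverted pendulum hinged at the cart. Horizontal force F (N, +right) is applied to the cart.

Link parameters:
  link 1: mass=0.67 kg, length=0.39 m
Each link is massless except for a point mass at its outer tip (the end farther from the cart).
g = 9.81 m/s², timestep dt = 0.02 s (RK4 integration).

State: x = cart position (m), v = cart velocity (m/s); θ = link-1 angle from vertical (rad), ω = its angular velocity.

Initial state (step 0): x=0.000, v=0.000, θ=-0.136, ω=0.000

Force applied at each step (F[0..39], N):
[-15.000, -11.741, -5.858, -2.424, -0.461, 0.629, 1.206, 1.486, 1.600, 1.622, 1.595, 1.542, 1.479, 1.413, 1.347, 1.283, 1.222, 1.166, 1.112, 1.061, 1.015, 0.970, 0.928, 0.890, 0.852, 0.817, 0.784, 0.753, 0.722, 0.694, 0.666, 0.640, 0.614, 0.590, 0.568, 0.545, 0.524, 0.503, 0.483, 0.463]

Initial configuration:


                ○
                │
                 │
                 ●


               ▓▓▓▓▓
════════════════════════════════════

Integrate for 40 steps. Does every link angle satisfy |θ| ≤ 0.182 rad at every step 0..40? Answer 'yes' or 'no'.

apply F[0]=-15.000 → step 1: x=-0.002, v=-0.184, θ=-0.132, ω=0.401
apply F[1]=-11.741 → step 2: x=-0.007, v=-0.327, θ=-0.121, ω=0.700
apply F[2]=-5.858 → step 3: x=-0.014, v=-0.394, θ=-0.106, ω=0.815
apply F[3]=-2.424 → step 4: x=-0.022, v=-0.418, θ=-0.089, ω=0.826
apply F[4]=-0.461 → step 5: x=-0.031, v=-0.417, θ=-0.073, ω=0.783
apply F[5]=+0.629 → step 6: x=-0.039, v=-0.403, θ=-0.058, ω=0.715
apply F[6]=+1.206 → step 7: x=-0.047, v=-0.383, θ=-0.045, ω=0.637
apply F[7]=+1.486 → step 8: x=-0.054, v=-0.360, θ=-0.033, ω=0.559
apply F[8]=+1.600 → step 9: x=-0.061, v=-0.337, θ=-0.023, ω=0.485
apply F[9]=+1.622 → step 10: x=-0.068, v=-0.314, θ=-0.014, ω=0.417
apply F[10]=+1.595 → step 11: x=-0.074, v=-0.292, θ=-0.006, ω=0.356
apply F[11]=+1.542 → step 12: x=-0.079, v=-0.272, θ=0.001, ω=0.302
apply F[12]=+1.479 → step 13: x=-0.085, v=-0.253, θ=0.006, ω=0.255
apply F[13]=+1.413 → step 14: x=-0.089, v=-0.235, θ=0.011, ω=0.214
apply F[14]=+1.347 → step 15: x=-0.094, v=-0.218, θ=0.015, ω=0.178
apply F[15]=+1.283 → step 16: x=-0.098, v=-0.203, θ=0.018, ω=0.146
apply F[16]=+1.222 → step 17: x=-0.102, v=-0.188, θ=0.021, ω=0.119
apply F[17]=+1.166 → step 18: x=-0.106, v=-0.175, θ=0.023, ω=0.096
apply F[18]=+1.112 → step 19: x=-0.109, v=-0.162, θ=0.025, ω=0.076
apply F[19]=+1.061 → step 20: x=-0.112, v=-0.151, θ=0.026, ω=0.058
apply F[20]=+1.015 → step 21: x=-0.115, v=-0.139, θ=0.027, ω=0.043
apply F[21]=+0.970 → step 22: x=-0.118, v=-0.129, θ=0.028, ω=0.030
apply F[22]=+0.928 → step 23: x=-0.120, v=-0.119, θ=0.028, ω=0.019
apply F[23]=+0.890 → step 24: x=-0.123, v=-0.110, θ=0.029, ω=0.010
apply F[24]=+0.852 → step 25: x=-0.125, v=-0.101, θ=0.029, ω=0.002
apply F[25]=+0.817 → step 26: x=-0.127, v=-0.093, θ=0.029, ω=-0.005
apply F[26]=+0.784 → step 27: x=-0.128, v=-0.085, θ=0.028, ω=-0.011
apply F[27]=+0.753 → step 28: x=-0.130, v=-0.078, θ=0.028, ω=-0.016
apply F[28]=+0.722 → step 29: x=-0.132, v=-0.071, θ=0.028, ω=-0.020
apply F[29]=+0.694 → step 30: x=-0.133, v=-0.064, θ=0.027, ω=-0.023
apply F[30]=+0.666 → step 31: x=-0.134, v=-0.057, θ=0.027, ω=-0.026
apply F[31]=+0.640 → step 32: x=-0.135, v=-0.051, θ=0.026, ω=-0.028
apply F[32]=+0.614 → step 33: x=-0.136, v=-0.046, θ=0.026, ω=-0.030
apply F[33]=+0.590 → step 34: x=-0.137, v=-0.040, θ=0.025, ω=-0.031
apply F[34]=+0.568 → step 35: x=-0.138, v=-0.035, θ=0.025, ω=-0.032
apply F[35]=+0.545 → step 36: x=-0.138, v=-0.030, θ=0.024, ω=-0.033
apply F[36]=+0.524 → step 37: x=-0.139, v=-0.025, θ=0.023, ω=-0.034
apply F[37]=+0.503 → step 38: x=-0.139, v=-0.020, θ=0.023, ω=-0.034
apply F[38]=+0.483 → step 39: x=-0.140, v=-0.016, θ=0.022, ω=-0.034
apply F[39]=+0.463 → step 40: x=-0.140, v=-0.011, θ=0.021, ω=-0.034
Max |angle| over trajectory = 0.136 rad; bound = 0.182 → within bound.

Answer: yes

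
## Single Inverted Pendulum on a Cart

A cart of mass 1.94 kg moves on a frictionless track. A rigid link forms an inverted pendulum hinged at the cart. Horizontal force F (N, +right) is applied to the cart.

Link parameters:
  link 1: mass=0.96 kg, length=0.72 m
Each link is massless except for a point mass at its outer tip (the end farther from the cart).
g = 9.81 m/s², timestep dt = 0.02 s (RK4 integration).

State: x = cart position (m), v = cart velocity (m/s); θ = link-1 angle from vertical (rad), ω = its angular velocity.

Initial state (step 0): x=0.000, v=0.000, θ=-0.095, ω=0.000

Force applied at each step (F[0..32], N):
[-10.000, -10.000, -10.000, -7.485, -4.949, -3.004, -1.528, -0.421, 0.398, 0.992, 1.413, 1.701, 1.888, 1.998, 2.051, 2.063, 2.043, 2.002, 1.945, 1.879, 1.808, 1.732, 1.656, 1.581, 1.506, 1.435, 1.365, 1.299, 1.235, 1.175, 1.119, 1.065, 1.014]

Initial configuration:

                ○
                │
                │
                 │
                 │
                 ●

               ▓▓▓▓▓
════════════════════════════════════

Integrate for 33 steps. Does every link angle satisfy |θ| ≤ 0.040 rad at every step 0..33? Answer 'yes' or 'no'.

apply F[0]=-10.000 → step 1: x=-0.001, v=-0.094, θ=-0.094, ω=0.104
apply F[1]=-10.000 → step 2: x=-0.004, v=-0.187, θ=-0.091, ω=0.208
apply F[2]=-10.000 → step 3: x=-0.008, v=-0.282, θ=-0.086, ω=0.314
apply F[3]=-7.485 → step 4: x=-0.015, v=-0.351, θ=-0.079, ω=0.388
apply F[4]=-4.949 → step 5: x=-0.022, v=-0.394, θ=-0.070, ω=0.428
apply F[5]=-3.004 → step 6: x=-0.030, v=-0.419, θ=-0.062, ω=0.444
apply F[6]=-1.528 → step 7: x=-0.039, v=-0.429, θ=-0.053, ω=0.443
apply F[7]=-0.421 → step 8: x=-0.047, v=-0.429, θ=-0.044, ω=0.429
apply F[8]=+0.398 → step 9: x=-0.056, v=-0.421, θ=-0.036, ω=0.407
apply F[9]=+0.992 → step 10: x=-0.064, v=-0.408, θ=-0.028, ω=0.380
apply F[10]=+1.413 → step 11: x=-0.072, v=-0.391, θ=-0.021, ω=0.350
apply F[11]=+1.701 → step 12: x=-0.080, v=-0.372, θ=-0.014, ω=0.319
apply F[12]=+1.888 → step 13: x=-0.087, v=-0.351, θ=-0.008, ω=0.287
apply F[13]=+1.998 → step 14: x=-0.094, v=-0.330, θ=-0.003, ω=0.256
apply F[14]=+2.051 → step 15: x=-0.100, v=-0.309, θ=0.002, ω=0.227
apply F[15]=+2.063 → step 16: x=-0.106, v=-0.288, θ=0.007, ω=0.199
apply F[16]=+2.043 → step 17: x=-0.112, v=-0.268, θ=0.010, ω=0.174
apply F[17]=+2.002 → step 18: x=-0.117, v=-0.248, θ=0.014, ω=0.150
apply F[18]=+1.945 → step 19: x=-0.122, v=-0.230, θ=0.016, ω=0.128
apply F[19]=+1.879 → step 20: x=-0.126, v=-0.212, θ=0.019, ω=0.108
apply F[20]=+1.808 → step 21: x=-0.130, v=-0.195, θ=0.021, ω=0.090
apply F[21]=+1.732 → step 22: x=-0.134, v=-0.180, θ=0.022, ω=0.074
apply F[22]=+1.656 → step 23: x=-0.137, v=-0.165, θ=0.024, ω=0.060
apply F[23]=+1.581 → step 24: x=-0.141, v=-0.151, θ=0.025, ω=0.047
apply F[24]=+1.506 → step 25: x=-0.143, v=-0.138, θ=0.026, ω=0.036
apply F[25]=+1.435 → step 26: x=-0.146, v=-0.125, θ=0.026, ω=0.026
apply F[26]=+1.365 → step 27: x=-0.148, v=-0.114, θ=0.027, ω=0.017
apply F[27]=+1.299 → step 28: x=-0.151, v=-0.103, θ=0.027, ω=0.009
apply F[28]=+1.235 → step 29: x=-0.153, v=-0.093, θ=0.027, ω=0.003
apply F[29]=+1.175 → step 30: x=-0.154, v=-0.084, θ=0.027, ω=-0.003
apply F[30]=+1.119 → step 31: x=-0.156, v=-0.075, θ=0.027, ω=-0.008
apply F[31]=+1.065 → step 32: x=-0.157, v=-0.066, θ=0.027, ω=-0.012
apply F[32]=+1.014 → step 33: x=-0.159, v=-0.058, θ=0.026, ω=-0.016
Max |angle| over trajectory = 0.095 rad; bound = 0.040 → exceeded.

Answer: no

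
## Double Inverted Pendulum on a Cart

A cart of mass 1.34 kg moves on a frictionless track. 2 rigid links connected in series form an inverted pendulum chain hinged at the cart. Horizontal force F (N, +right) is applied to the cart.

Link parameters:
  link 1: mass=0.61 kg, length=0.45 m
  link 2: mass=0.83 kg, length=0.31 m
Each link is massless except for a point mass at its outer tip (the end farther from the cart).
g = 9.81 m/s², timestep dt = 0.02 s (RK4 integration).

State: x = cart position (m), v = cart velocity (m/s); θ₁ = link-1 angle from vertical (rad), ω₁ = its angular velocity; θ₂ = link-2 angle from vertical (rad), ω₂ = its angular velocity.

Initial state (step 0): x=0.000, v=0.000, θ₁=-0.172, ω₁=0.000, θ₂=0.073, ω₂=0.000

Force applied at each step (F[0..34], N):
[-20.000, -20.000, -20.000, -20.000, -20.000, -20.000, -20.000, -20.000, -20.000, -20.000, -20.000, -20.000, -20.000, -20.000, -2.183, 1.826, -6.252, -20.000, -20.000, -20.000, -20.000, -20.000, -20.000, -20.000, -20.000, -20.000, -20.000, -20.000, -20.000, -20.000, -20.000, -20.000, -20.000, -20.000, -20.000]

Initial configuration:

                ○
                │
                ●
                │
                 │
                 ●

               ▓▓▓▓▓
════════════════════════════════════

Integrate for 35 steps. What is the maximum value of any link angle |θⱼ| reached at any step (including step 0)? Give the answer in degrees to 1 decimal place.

Answer: 230.5°

Derivation:
apply F[0]=-20.000 → step 1: x=-0.003, v=-0.258, θ₁=-0.169, ω₁=0.336, θ₂=0.077, ω₂=0.405
apply F[1]=-20.000 → step 2: x=-0.010, v=-0.519, θ₁=-0.158, ω₁=0.683, θ₂=0.089, ω₂=0.805
apply F[2]=-20.000 → step 3: x=-0.023, v=-0.784, θ₁=-0.141, ω₁=1.054, θ₂=0.109, ω₂=1.192
apply F[3]=-20.000 → step 4: x=-0.042, v=-1.056, θ₁=-0.116, ω₁=1.460, θ₂=0.137, ω₂=1.557
apply F[4]=-20.000 → step 5: x=-0.066, v=-1.336, θ₁=-0.082, ω₁=1.914, θ₂=0.171, ω₂=1.886
apply F[5]=-20.000 → step 6: x=-0.095, v=-1.625, θ₁=-0.039, ω₁=2.430, θ₂=0.212, ω₂=2.162
apply F[6]=-20.000 → step 7: x=-0.131, v=-1.922, θ₁=0.015, ω₁=3.018, θ₂=0.257, ω₂=2.360
apply F[7]=-20.000 → step 8: x=-0.172, v=-2.223, θ₁=0.082, ω₁=3.679, θ₂=0.306, ω₂=2.460
apply F[8]=-20.000 → step 9: x=-0.220, v=-2.520, θ₁=0.163, ω₁=4.401, θ₂=0.355, ω₂=2.448
apply F[9]=-20.000 → step 10: x=-0.273, v=-2.798, θ₁=0.258, ω₁=5.147, θ₂=0.403, ω₂=2.337
apply F[10]=-20.000 → step 11: x=-0.331, v=-3.038, θ₁=0.368, ω₁=5.851, θ₂=0.448, ω₂=2.189
apply F[11]=-20.000 → step 12: x=-0.394, v=-3.222, θ₁=0.492, ω₁=6.436, θ₂=0.491, ω₂=2.114
apply F[12]=-20.000 → step 13: x=-0.460, v=-3.343, θ₁=0.625, ω₁=6.850, θ₂=0.534, ω₂=2.224
apply F[13]=-20.000 → step 14: x=-0.527, v=-3.407, θ₁=0.764, ω₁=7.094, θ₂=0.581, ω₂=2.579
apply F[14]=-2.183 → step 15: x=-0.594, v=-3.263, θ₁=0.906, ω₁=7.042, θ₂=0.637, ω₂=2.959
apply F[15]=+1.826 → step 16: x=-0.657, v=-3.072, θ₁=1.046, ω₁=6.980, θ₂=0.700, ω₂=3.385
apply F[16]=-6.252 → step 17: x=-0.718, v=-2.939, θ₁=1.185, ω₁=6.958, θ₂=0.774, ω₂=4.045
apply F[17]=-20.000 → step 18: x=-0.776, v=-2.905, θ₁=1.324, ω₁=6.900, θ₂=0.865, ω₂=5.097
apply F[18]=-20.000 → step 19: x=-0.834, v=-2.847, θ₁=1.461, ω₁=6.776, θ₂=0.979, ω₂=6.267
apply F[19]=-20.000 → step 20: x=-0.890, v=-2.763, θ₁=1.595, ω₁=6.586, θ₂=1.117, ω₂=7.526
apply F[20]=-20.000 → step 21: x=-0.944, v=-2.647, θ₁=1.724, ω₁=6.337, θ₂=1.280, ω₂=8.844
apply F[21]=-20.000 → step 22: x=-0.995, v=-2.489, θ₁=1.848, ω₁=6.068, θ₂=1.470, ω₂=10.173
apply F[22]=-20.000 → step 23: x=-1.043, v=-2.275, θ₁=1.967, ω₁=5.869, θ₂=1.687, ω₂=11.420
apply F[23]=-20.000 → step 24: x=-1.086, v=-1.994, θ₁=2.084, ω₁=5.904, θ₂=1.926, ω₂=12.416
apply F[24]=-20.000 → step 25: x=-1.122, v=-1.647, θ₁=2.206, ω₁=6.377, θ₂=2.180, ω₂=12.910
apply F[25]=-20.000 → step 26: x=-1.151, v=-1.258, θ₁=2.343, ω₁=7.409, θ₂=2.437, ω₂=12.671
apply F[26]=-20.000 → step 27: x=-1.173, v=-0.862, θ₁=2.506, ω₁=8.932, θ₂=2.681, ω₂=11.625
apply F[27]=-20.000 → step 28: x=-1.186, v=-0.501, θ₁=2.702, ω₁=10.693, θ₂=2.897, ω₂=9.886
apply F[28]=-20.000 → step 29: x=-1.194, v=-0.284, θ₁=2.932, ω₁=12.178, θ₂=3.075, ω₂=7.890
apply F[29]=-20.000 → step 30: x=-1.200, v=-0.422, θ₁=3.181, ω₁=12.430, θ₂=3.218, ω₂=6.663
apply F[30]=-20.000 → step 31: x=-1.213, v=-0.972, θ₁=3.418, ω₁=11.085, θ₂=3.351, ω₂=6.837
apply F[31]=-20.000 → step 32: x=-1.240, v=-1.668, θ₁=3.620, ω₁=9.147, θ₂=3.495, ω₂=7.596
apply F[32]=-20.000 → step 33: x=-1.280, v=-2.327, θ₁=3.785, ω₁=7.361, θ₂=3.654, ω₂=8.230
apply F[33]=-20.000 → step 34: x=-1.332, v=-2.910, θ₁=3.917, ω₁=5.888, θ₂=3.823, ω₂=8.591
apply F[34]=-20.000 → step 35: x=-1.396, v=-3.424, θ₁=4.022, ω₁=4.706, θ₂=3.996, ω₂=8.725
Max |angle| over trajectory = 4.022 rad = 230.5°.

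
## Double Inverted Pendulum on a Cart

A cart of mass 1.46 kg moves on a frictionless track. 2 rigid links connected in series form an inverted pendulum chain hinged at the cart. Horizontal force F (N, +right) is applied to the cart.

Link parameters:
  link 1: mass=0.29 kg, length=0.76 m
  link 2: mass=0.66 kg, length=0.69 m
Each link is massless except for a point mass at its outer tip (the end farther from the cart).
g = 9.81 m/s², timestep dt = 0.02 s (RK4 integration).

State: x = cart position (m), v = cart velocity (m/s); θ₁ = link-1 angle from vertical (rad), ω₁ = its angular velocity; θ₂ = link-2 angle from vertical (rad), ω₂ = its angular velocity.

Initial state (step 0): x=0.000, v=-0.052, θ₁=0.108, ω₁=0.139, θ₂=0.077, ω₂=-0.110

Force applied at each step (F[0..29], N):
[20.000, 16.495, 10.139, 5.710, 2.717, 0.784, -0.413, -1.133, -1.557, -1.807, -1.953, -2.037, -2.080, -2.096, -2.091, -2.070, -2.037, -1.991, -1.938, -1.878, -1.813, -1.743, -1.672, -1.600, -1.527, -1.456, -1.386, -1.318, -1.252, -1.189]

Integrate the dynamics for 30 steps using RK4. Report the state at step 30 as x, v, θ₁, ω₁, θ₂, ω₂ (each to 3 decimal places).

apply F[0]=+20.000 → step 1: x=0.002, v=0.206, θ₁=0.108, ω₁=-0.149, θ₂=0.074, ω₂=-0.144
apply F[1]=+16.495 → step 2: x=0.008, v=0.417, θ₁=0.103, ω₁=-0.377, θ₂=0.071, ω₂=-0.178
apply F[2]=+10.139 → step 3: x=0.017, v=0.543, θ₁=0.094, ω₁=-0.499, θ₂=0.067, ω₂=-0.206
apply F[3]=+5.710 → step 4: x=0.029, v=0.610, θ₁=0.083, ω₁=-0.550, θ₂=0.063, ω₂=-0.228
apply F[4]=+2.717 → step 5: x=0.041, v=0.638, θ₁=0.072, ω₁=-0.556, θ₂=0.058, ω₂=-0.244
apply F[5]=+0.784 → step 6: x=0.054, v=0.640, θ₁=0.061, ω₁=-0.536, θ₂=0.053, ω₂=-0.254
apply F[6]=-0.413 → step 7: x=0.067, v=0.628, θ₁=0.051, ω₁=-0.501, θ₂=0.048, ω₂=-0.259
apply F[7]=-1.133 → step 8: x=0.079, v=0.606, θ₁=0.041, ω₁=-0.461, θ₂=0.043, ω₂=-0.259
apply F[8]=-1.557 → step 9: x=0.091, v=0.580, θ₁=0.033, ω₁=-0.419, θ₂=0.038, ω₂=-0.256
apply F[9]=-1.807 → step 10: x=0.102, v=0.552, θ₁=0.025, ω₁=-0.379, θ₂=0.033, ω₂=-0.250
apply F[10]=-1.953 → step 11: x=0.113, v=0.523, θ₁=0.018, ω₁=-0.340, θ₂=0.028, ω₂=-0.242
apply F[11]=-2.037 → step 12: x=0.123, v=0.493, θ₁=0.011, ω₁=-0.304, θ₂=0.023, ω₂=-0.231
apply F[12]=-2.080 → step 13: x=0.133, v=0.463, θ₁=0.005, ω₁=-0.270, θ₂=0.019, ω₂=-0.220
apply F[13]=-2.096 → step 14: x=0.142, v=0.434, θ₁=0.000, ω₁=-0.239, θ₂=0.014, ω₂=-0.207
apply F[14]=-2.091 → step 15: x=0.150, v=0.406, θ₁=-0.004, ω₁=-0.210, θ₂=0.010, ω₂=-0.194
apply F[15]=-2.070 → step 16: x=0.158, v=0.378, θ₁=-0.008, ω₁=-0.184, θ₂=0.007, ω₂=-0.180
apply F[16]=-2.037 → step 17: x=0.165, v=0.352, θ₁=-0.012, ω₁=-0.160, θ₂=0.003, ω₂=-0.167
apply F[17]=-1.991 → step 18: x=0.172, v=0.326, θ₁=-0.015, ω₁=-0.139, θ₂=-0.000, ω₂=-0.153
apply F[18]=-1.938 → step 19: x=0.178, v=0.302, θ₁=-0.017, ω₁=-0.119, θ₂=-0.003, ω₂=-0.140
apply F[19]=-1.878 → step 20: x=0.184, v=0.278, θ₁=-0.019, ω₁=-0.101, θ₂=-0.006, ω₂=-0.127
apply F[20]=-1.813 → step 21: x=0.190, v=0.256, θ₁=-0.021, ω₁=-0.085, θ₂=-0.008, ω₂=-0.114
apply F[21]=-1.743 → step 22: x=0.194, v=0.235, θ₁=-0.023, ω₁=-0.070, θ₂=-0.010, ω₂=-0.103
apply F[22]=-1.672 → step 23: x=0.199, v=0.215, θ₁=-0.024, ω₁=-0.057, θ₂=-0.012, ω₂=-0.091
apply F[23]=-1.600 → step 24: x=0.203, v=0.196, θ₁=-0.025, ω₁=-0.045, θ₂=-0.014, ω₂=-0.081
apply F[24]=-1.527 → step 25: x=0.207, v=0.178, θ₁=-0.026, ω₁=-0.035, θ₂=-0.015, ω₂=-0.071
apply F[25]=-1.456 → step 26: x=0.210, v=0.162, θ₁=-0.026, ω₁=-0.026, θ₂=-0.017, ω₂=-0.061
apply F[26]=-1.386 → step 27: x=0.213, v=0.146, θ₁=-0.027, ω₁=-0.018, θ₂=-0.018, ω₂=-0.052
apply F[27]=-1.318 → step 28: x=0.216, v=0.132, θ₁=-0.027, ω₁=-0.011, θ₂=-0.019, ω₂=-0.044
apply F[28]=-1.252 → step 29: x=0.219, v=0.118, θ₁=-0.027, ω₁=-0.004, θ₂=-0.020, ω₂=-0.037
apply F[29]=-1.189 → step 30: x=0.221, v=0.105, θ₁=-0.027, ω₁=0.001, θ₂=-0.020, ω₂=-0.030

Answer: x=0.221, v=0.105, θ₁=-0.027, ω₁=0.001, θ₂=-0.020, ω₂=-0.030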